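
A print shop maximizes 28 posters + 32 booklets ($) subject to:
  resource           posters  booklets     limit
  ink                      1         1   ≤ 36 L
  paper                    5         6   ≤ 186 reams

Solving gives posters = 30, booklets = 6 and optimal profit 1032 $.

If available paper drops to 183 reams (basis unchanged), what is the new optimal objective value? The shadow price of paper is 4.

Δb = -3, so new z* = 1032 + (4)·(-3) = 1032 − 12 = 1020.

1020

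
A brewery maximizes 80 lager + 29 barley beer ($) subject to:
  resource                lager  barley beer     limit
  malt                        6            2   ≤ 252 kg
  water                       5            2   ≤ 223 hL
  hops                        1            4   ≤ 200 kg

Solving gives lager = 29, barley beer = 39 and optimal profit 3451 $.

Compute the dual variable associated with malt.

7.5

Binding: malt and water. Non-binding: hops (15 unused).
Since hops is not tight, its dual is 0.
From A_Bᵀ y = c: 6·y_malt + 5·y_water = 80; 2·y_malt + 2·y_water = 29.
→ y_malt = 7.5 and y_water = 7.
Shadow price of malt = 7.5.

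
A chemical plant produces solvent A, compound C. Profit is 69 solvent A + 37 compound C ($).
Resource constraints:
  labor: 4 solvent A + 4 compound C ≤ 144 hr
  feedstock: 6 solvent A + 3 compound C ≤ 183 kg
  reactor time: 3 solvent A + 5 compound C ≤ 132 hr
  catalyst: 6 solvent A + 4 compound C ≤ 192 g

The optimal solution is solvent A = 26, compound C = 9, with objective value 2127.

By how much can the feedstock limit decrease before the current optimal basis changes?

Binding constraints: feedstock, catalyst. The basis is B = [[6,3],[6,4]] with det 6.
Per unit decrease in feedstock, x* moves by d = (-0.6667, 1).
The basis stays optimal until labor becomes binding; allowable decrease = 3 kg.

3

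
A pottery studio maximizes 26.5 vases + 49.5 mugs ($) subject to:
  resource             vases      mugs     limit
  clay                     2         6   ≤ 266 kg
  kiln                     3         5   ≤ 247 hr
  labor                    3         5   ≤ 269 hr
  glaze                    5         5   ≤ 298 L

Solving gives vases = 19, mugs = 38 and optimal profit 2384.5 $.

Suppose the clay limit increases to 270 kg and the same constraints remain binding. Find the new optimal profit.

2392.5

Check each constraint at x*: clay 266/266 (tight); kiln 247/247 (tight); labor 247/269 (slack 22); glaze 285/298 (slack 13).
Since labor, glaze are not tight, their duals are 0.
From A_Bᵀ y = c: 2·y_clay + 3·y_kiln = 26.5; 6·y_clay + 5·y_kiln = 49.5.
→ y_clay = 2 and y_kiln = 7.5.
Δz = y_clay·Δb = 2 × (4) = 8, so new z* = 2384.5 + 8 = 2392.5.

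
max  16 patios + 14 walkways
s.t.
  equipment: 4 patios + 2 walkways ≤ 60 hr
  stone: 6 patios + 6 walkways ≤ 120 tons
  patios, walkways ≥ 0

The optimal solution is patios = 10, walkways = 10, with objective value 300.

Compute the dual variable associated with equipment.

Both equipment and stone are binding at x*.
Dual feasibility on the basic columns requires 4·y_equipment + 6·y_stone = 16, 2·y_equipment + 6·y_stone = 14.
This yields shadow prices y_equipment = 1, y_stone = 2.
Shadow price of equipment = 1.

1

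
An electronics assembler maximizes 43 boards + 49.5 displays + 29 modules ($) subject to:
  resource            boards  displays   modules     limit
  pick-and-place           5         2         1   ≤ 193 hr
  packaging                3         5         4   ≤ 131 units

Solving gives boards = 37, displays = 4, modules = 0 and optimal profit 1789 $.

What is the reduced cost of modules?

Both pick-and-place and packaging are binding at x*.
From A_Bᵀ y = c: 5·y_pick-and-place + 3·y_packaging = 43; 2·y_pick-and-place + 5·y_packaging = 49.5.
→ y_pick-and-place = 3.5 and y_packaging = 8.5.
Reduced cost of modules: c₃ − yᵀa₃ = 29 − (3.5·1 + 8.5·4) = 29 − 37.5 = -8.5.

-8.5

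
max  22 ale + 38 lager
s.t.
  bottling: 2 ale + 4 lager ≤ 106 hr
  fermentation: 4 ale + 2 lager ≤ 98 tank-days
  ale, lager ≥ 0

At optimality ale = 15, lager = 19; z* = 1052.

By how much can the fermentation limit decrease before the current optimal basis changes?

Binding constraints: bottling, fermentation. The basis is B = [[2,4],[4,2]] with det -12.
Per unit decrease in fermentation, x* moves by d = (-0.3333, 0.1667).
The basis stays optimal until ale reaches 0; allowable decrease = 45 tank-days.

45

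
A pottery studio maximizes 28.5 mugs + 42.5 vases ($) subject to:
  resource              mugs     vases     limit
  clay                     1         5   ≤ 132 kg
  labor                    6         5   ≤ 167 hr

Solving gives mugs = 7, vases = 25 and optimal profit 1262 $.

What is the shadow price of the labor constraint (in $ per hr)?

At the optimum: clay uses 132 of 132 (binding); labor uses 167 of 167 (binding).
The binding rows give the dual system: 1·y_clay + 6·y_labor = 28.5 and 5·y_clay + 5·y_labor = 42.5.
→ y_clay = 4.5 and y_labor = 4.
Shadow price of labor = 4.

4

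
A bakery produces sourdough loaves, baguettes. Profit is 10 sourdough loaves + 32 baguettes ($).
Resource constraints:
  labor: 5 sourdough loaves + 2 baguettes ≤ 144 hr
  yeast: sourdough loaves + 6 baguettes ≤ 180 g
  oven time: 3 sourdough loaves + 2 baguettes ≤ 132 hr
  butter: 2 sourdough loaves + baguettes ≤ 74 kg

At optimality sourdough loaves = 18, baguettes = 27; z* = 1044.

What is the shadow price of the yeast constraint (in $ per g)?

At the optimum: labor uses 144 of 144 (binding); yeast uses 180 of 180 (binding); oven time uses 108 of 132 (slack = 24); butter uses 63 of 74 (slack = 11).
Slack constraints have shadow price 0 (complementary slackness).
The binding rows give the dual system: 5·y_labor + 1·y_yeast = 10 and 2·y_labor + 6·y_yeast = 32.
→ y_labor = 1 and y_yeast = 5.
Shadow price of yeast = 5.

5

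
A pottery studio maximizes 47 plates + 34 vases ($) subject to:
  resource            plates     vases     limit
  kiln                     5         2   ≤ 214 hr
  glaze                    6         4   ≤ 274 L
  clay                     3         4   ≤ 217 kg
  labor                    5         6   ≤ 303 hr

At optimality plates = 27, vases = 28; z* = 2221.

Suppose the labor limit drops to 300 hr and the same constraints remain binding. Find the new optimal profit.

Check each constraint at x*: kiln 191/214 (slack 23); glaze 274/274 (tight); clay 193/217 (slack 24); labor 303/303 (tight).
By complementary slackness, y = 0 for the non-binding constraints.
The binding rows give the dual system: 6·y_glaze + 5·y_labor = 47 and 4·y_glaze + 6·y_labor = 34.
Solving: y_glaze = 7, y_labor = 1.
Δz = y_labor·Δb = 1 × (-3) = -3, so new z* = 2221 − 3 = 2218.

2218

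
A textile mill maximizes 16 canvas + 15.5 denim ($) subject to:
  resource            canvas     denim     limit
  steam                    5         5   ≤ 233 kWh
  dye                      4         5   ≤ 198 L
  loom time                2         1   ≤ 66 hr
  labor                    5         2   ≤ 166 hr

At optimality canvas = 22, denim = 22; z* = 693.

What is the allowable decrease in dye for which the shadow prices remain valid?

66

Binding constraints: dye, loom time. The basis is B = [[4,5],[2,1]] with det -6.
Per unit decrease in dye, x* moves by d = (0.1667, -0.3333).
The basis stays optimal until denim reaches 0; allowable decrease = 66 L.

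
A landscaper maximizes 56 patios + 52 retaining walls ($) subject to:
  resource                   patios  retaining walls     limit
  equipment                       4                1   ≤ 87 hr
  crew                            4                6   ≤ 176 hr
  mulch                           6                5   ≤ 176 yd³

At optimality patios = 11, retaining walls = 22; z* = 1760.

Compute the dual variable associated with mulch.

8

Check each constraint at x*: equipment 66/87 (slack 21); crew 176/176 (tight); mulch 176/176 (tight).
Since equipment is not tight, its dual is 0.
Dual feasibility on the basic columns requires 4·y_crew + 6·y_mulch = 56, 6·y_crew + 5·y_mulch = 52.
→ y_crew = 2 and y_mulch = 8.
Shadow price of mulch = 8.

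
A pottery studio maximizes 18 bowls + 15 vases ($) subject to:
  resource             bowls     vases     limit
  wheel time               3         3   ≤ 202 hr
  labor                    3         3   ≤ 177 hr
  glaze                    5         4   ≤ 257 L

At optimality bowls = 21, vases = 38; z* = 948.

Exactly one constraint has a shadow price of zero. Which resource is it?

wheel time: 177/202 (slack 25)
labor: 177/177 (binding)
glaze: 257/257 (binding)
By complementary slackness, a constraint with positive slack has shadow price 0 → wheel time.

wheel time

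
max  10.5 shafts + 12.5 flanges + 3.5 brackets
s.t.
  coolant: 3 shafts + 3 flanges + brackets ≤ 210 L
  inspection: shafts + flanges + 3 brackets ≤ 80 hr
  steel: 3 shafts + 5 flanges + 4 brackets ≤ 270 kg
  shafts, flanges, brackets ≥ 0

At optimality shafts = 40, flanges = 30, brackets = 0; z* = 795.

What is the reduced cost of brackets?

Binding: coolant and steel. Non-binding: inspection (10 unused).
Slack constraints have shadow price 0 (complementary slackness).
Dual feasibility on the basic columns requires 3·y_coolant + 3·y_steel = 10.5, 3·y_coolant + 5·y_steel = 12.5.
→ y_coolant = 2.5 and y_steel = 1.
Reduced cost of brackets: c₃ − yᵀa₃ = 3.5 − (2.5·1 + 1·4) = 3.5 − 6.5 = -3.

-3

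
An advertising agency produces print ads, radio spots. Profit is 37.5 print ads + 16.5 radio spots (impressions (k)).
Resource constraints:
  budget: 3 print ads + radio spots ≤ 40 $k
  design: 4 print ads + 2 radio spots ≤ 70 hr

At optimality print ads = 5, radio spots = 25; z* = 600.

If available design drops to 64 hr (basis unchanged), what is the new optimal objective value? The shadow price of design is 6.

564

Δb = -6, so new z* = 600 + (6)·(-6) = 600 − 36 = 564.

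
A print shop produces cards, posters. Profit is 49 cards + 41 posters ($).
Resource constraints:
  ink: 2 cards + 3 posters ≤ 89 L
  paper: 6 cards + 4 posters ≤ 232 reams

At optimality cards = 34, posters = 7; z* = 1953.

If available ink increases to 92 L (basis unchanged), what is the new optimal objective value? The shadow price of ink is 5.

Δb = 3, so new z* = 1953 + (5)·(3) = 1953 + 15 = 1968.

1968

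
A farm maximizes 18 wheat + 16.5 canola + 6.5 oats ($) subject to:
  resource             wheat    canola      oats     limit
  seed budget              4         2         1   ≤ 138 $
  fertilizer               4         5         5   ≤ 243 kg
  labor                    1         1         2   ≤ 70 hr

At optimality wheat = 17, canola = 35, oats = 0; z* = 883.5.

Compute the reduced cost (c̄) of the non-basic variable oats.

-8

Binding: seed budget and fertilizer. Non-binding: labor (18 unused).
Slack constraints have shadow price 0 (complementary slackness).
From A_Bᵀ y = c: 4·y_seed budget + 4·y_fertilizer = 18; 2·y_seed budget + 5·y_fertilizer = 16.5.
Solving: y_seed budget = 2, y_fertilizer = 2.5.
Reduced cost of oats: c₃ − yᵀa₃ = 6.5 − (2·1 + 2.5·5) = 6.5 − 14.5 = -8.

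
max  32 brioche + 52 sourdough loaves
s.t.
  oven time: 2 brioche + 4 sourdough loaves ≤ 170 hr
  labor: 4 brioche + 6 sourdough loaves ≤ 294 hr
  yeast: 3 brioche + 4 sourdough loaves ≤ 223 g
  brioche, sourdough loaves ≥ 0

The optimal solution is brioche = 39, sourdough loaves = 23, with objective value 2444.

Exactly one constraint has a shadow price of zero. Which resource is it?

yeast

oven time: 170/170 (binding)
labor: 294/294 (binding)
yeast: 209/223 (slack 14)
By complementary slackness, a constraint with positive slack has shadow price 0 → yeast.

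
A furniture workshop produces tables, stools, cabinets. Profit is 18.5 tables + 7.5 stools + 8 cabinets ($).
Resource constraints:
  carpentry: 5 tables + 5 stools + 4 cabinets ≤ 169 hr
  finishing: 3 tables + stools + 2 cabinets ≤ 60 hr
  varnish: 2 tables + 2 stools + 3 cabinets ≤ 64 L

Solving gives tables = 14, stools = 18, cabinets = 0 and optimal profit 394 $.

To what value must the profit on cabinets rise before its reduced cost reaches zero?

14

Check each constraint at x*: carpentry 160/169 (slack 9); finishing 60/60 (tight); varnish 64/64 (tight).
By complementary slackness, y = 0 for the non-binding constraint.
The binding rows give the dual system: 3·y_finishing + 2·y_varnish = 18.5 and 1·y_finishing + 2·y_varnish = 7.5.
This yields shadow prices y_finishing = 5.5, y_varnish = 1.
cabinets enters the basis when its profit ≥ yᵀa₃ = 5.5·2 + 1·3 = 14.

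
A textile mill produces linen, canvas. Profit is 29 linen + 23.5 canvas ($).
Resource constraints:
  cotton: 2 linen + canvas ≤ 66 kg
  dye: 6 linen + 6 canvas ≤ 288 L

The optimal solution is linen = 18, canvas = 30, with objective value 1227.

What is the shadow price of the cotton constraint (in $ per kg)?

Both cotton and dye are binding at x*.
The binding rows give the dual system: 2·y_cotton + 6·y_dye = 29 and 1·y_cotton + 6·y_dye = 23.5.
Solving: y_cotton = 5.5, y_dye = 3.
Shadow price of cotton = 5.5.

5.5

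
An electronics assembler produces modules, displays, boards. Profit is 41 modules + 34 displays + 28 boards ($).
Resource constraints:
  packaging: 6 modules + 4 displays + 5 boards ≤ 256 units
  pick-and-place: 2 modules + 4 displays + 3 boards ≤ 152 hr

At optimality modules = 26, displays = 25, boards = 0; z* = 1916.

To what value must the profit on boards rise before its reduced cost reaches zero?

Check each constraint at x*: packaging 256/256 (tight); pick-and-place 152/152 (tight).
From A_Bᵀ y = c: 6·y_packaging + 2·y_pick-and-place = 41; 4·y_packaging + 4·y_pick-and-place = 34.
→ y_packaging = 6 and y_pick-and-place = 2.5.
boards enters the basis when its profit ≥ yᵀa₃ = 6·5 + 2.5·3 = 37.5.

37.5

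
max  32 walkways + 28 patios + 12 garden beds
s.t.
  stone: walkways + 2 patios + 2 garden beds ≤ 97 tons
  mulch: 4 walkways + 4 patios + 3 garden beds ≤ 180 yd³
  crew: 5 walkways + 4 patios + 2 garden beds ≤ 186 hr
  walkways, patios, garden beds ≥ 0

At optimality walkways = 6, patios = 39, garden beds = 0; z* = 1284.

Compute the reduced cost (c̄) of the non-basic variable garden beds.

-5

At the optimum: stone uses 84 of 97 (slack = 13); mulch uses 180 of 180 (binding); crew uses 186 of 186 (binding).
Since stone is not tight, its dual is 0.
Dual feasibility on the basic columns requires 4·y_mulch + 5·y_crew = 32, 4·y_mulch + 4·y_crew = 28.
This yields shadow prices y_mulch = 3, y_crew = 4.
Reduced cost of garden beds: c₃ − yᵀa₃ = 12 − (3·3 + 4·2) = 12 − 17 = -5.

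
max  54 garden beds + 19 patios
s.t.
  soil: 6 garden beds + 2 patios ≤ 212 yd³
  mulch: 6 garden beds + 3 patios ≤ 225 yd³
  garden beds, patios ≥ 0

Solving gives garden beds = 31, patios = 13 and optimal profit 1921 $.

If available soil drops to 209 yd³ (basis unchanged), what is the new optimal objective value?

Both soil and mulch are binding at x*.
Dual feasibility on the basic columns requires 6·y_soil + 6·y_mulch = 54, 2·y_soil + 3·y_mulch = 19.
→ y_soil = 8 and y_mulch = 1.
Δz = y_soil·Δb = 8 × (-3) = -24, so new z* = 1921 − 24 = 1897.

1897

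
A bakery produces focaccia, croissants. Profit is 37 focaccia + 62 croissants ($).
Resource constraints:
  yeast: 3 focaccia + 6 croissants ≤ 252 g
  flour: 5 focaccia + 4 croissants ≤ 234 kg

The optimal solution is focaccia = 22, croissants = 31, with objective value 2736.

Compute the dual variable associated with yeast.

9

At the optimum: yeast uses 252 of 252 (binding); flour uses 234 of 234 (binding).
Dual feasibility on the basic columns requires 3·y_yeast + 5·y_flour = 37, 6·y_yeast + 4·y_flour = 62.
This yields shadow prices y_yeast = 9, y_flour = 2.
Shadow price of yeast = 9.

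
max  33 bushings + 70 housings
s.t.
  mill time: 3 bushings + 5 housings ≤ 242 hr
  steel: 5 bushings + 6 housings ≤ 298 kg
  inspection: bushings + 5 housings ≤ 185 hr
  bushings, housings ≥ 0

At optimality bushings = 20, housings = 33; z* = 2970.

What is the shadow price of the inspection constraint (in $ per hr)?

8

Check each constraint at x*: mill time 225/242 (slack 17); steel 298/298 (tight); inspection 185/185 (tight).
Slack constraints have shadow price 0 (complementary slackness).
Dual feasibility on the basic columns requires 5·y_steel + 1·y_inspection = 33, 6·y_steel + 5·y_inspection = 70.
This yields shadow prices y_steel = 5, y_inspection = 8.
Shadow price of inspection = 8.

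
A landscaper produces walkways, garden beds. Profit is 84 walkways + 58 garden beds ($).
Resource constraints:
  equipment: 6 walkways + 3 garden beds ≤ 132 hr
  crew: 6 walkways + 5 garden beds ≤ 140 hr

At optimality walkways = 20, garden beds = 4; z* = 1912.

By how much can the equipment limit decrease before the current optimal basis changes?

48

Binding constraints: equipment, crew. The basis is B = [[6,3],[6,5]] with det 12.
Per unit decrease in equipment, x* moves by d = (-0.4167, 0.5).
The basis stays optimal until walkways reaches 0; allowable decrease = 48 hr.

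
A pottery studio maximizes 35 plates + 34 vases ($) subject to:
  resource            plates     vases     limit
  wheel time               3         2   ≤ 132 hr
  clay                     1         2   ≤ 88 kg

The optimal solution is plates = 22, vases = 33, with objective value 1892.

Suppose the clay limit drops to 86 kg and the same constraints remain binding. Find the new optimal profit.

Both wheel time and clay are binding at x*.
From A_Bᵀ y = c: 3·y_wheel time + 1·y_clay = 35; 2·y_wheel time + 2·y_clay = 34.
Solving: y_wheel time = 9, y_clay = 8.
Δz = y_clay·Δb = 8 × (-2) = -16, so new z* = 1892 − 16 = 1876.

1876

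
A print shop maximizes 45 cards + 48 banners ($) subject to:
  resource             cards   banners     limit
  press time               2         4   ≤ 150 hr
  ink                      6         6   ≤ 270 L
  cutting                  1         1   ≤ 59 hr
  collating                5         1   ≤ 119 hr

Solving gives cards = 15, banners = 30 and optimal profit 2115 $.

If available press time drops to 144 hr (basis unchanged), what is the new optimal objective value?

2106

Check each constraint at x*: press time 150/150 (tight); ink 270/270 (tight); cutting 45/59 (slack 14); collating 105/119 (slack 14).
By complementary slackness, y = 0 for the non-binding constraints.
The binding rows give the dual system: 2·y_press time + 6·y_ink = 45 and 4·y_press time + 6·y_ink = 48.
→ y_press time = 1.5 and y_ink = 7.
Δz = y_press time·Δb = 1.5 × (-6) = -9, so new z* = 2115 − 9 = 2106.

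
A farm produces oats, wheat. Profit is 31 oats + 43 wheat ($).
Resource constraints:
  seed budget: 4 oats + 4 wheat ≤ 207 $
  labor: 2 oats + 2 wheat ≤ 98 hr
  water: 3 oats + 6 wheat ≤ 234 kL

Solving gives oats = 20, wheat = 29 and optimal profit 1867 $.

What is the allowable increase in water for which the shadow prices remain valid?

60

Binding constraints: labor, water. The basis is B = [[2,2],[3,6]] with det 6.
Per unit increase in water, x* moves by d = (-0.3333, 0.3333).
The basis stays optimal until oats reaches 0; allowable increase = 60 kL.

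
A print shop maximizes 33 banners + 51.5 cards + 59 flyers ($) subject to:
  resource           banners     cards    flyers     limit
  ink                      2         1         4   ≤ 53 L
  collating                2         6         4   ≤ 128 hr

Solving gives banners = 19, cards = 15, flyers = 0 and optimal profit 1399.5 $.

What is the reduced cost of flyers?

Both ink and collating are binding at x*.
Dual feasibility on the basic columns requires 2·y_ink + 2·y_collating = 33, 1·y_ink + 6·y_collating = 51.5.
This yields shadow prices y_ink = 9.5, y_collating = 7.
Reduced cost of flyers: c₃ − yᵀa₃ = 59 − (9.5·4 + 7·4) = 59 − 66 = -7.

-7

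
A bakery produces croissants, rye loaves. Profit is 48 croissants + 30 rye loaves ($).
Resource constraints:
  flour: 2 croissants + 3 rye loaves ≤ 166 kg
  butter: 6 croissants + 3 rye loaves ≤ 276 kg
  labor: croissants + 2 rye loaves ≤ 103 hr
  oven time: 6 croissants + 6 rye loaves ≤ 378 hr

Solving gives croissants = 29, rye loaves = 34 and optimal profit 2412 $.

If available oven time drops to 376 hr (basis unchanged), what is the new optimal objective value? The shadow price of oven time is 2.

2408

Δb = -2, so new z* = 2412 + (2)·(-2) = 2412 − 4 = 2408.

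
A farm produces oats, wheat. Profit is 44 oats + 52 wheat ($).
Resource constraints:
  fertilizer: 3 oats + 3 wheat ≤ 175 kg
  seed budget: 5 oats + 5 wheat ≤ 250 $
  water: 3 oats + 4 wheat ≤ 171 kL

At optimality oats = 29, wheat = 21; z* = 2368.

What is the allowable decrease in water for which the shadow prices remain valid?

21

Binding constraints: seed budget, water. The basis is B = [[5,5],[3,4]] with det 5.
Per unit decrease in water, x* moves by d = (1, -1).
The basis stays optimal until wheat reaches 0; allowable decrease = 21 kL.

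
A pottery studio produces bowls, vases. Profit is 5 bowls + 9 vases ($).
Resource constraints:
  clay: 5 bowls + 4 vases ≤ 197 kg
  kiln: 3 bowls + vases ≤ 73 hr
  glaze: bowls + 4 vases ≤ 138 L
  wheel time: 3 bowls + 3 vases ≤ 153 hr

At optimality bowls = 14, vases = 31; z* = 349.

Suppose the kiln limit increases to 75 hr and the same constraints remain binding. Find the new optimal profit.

351

Check each constraint at x*: clay 194/197 (slack 3); kiln 73/73 (tight); glaze 138/138 (tight); wheel time 135/153 (slack 18).
Slack constraints have shadow price 0 (complementary slackness).
Dual feasibility on the basic columns requires 3·y_kiln + 1·y_glaze = 5, 1·y_kiln + 4·y_glaze = 9.
→ y_kiln = 1 and y_glaze = 2.
Δz = y_kiln·Δb = 1 × (2) = 2, so new z* = 349 + 2 = 351.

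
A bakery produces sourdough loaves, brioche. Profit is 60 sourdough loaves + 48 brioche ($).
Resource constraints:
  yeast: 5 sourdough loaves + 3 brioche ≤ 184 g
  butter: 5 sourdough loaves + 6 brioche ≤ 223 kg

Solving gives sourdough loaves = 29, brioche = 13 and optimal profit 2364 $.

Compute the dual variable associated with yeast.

Check each constraint at x*: yeast 184/184 (tight); butter 223/223 (tight).
The binding rows give the dual system: 5·y_yeast + 5·y_butter = 60 and 3·y_yeast + 6·y_butter = 48.
This yields shadow prices y_yeast = 8, y_butter = 4.
Shadow price of yeast = 8.

8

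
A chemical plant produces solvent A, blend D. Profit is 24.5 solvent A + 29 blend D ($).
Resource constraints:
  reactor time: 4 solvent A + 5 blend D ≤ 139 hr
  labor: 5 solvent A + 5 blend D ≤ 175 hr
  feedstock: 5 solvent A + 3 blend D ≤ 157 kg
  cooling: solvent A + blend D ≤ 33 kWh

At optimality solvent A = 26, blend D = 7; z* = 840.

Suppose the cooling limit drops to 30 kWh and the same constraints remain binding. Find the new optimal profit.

820.5

Binding: reactor time and cooling. Non-binding: labor (10 unused), feedstock (6 unused).
By complementary slackness, y = 0 for the non-binding constraints.
From A_Bᵀ y = c: 4·y_reactor time + 1·y_cooling = 24.5; 5·y_reactor time + 1·y_cooling = 29.
Solving: y_reactor time = 4.5, y_cooling = 6.5.
Δz = y_cooling·Δb = 6.5 × (-3) = -19.5, so new z* = 840 − 19.5 = 820.5.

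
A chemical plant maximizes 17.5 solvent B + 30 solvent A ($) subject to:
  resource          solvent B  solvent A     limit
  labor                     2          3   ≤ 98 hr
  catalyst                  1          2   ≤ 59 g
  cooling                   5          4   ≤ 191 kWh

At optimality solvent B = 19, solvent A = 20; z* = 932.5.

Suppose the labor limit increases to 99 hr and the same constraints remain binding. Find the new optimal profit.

937.5

Check each constraint at x*: labor 98/98 (tight); catalyst 59/59 (tight); cooling 175/191 (slack 16).
Since cooling is not tight, its dual is 0.
The binding rows give the dual system: 2·y_labor + 1·y_catalyst = 17.5 and 3·y_labor + 2·y_catalyst = 30.
This yields shadow prices y_labor = 5, y_catalyst = 7.5.
Δz = y_labor·Δb = 5 × (1) = 5, so new z* = 932.5 + 5 = 937.5.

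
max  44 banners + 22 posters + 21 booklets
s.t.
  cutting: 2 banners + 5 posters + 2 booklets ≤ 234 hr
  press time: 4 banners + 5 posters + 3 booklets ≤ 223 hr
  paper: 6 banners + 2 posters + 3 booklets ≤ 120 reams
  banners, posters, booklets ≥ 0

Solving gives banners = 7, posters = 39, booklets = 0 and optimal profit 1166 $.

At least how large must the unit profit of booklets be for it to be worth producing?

Check each constraint at x*: cutting 209/234 (slack 25); press time 223/223 (tight); paper 120/120 (tight).
Slack constraints have shadow price 0 (complementary slackness).
The binding rows give the dual system: 4·y_press time + 6·y_paper = 44 and 5·y_press time + 2·y_paper = 22.
→ y_press time = 2 and y_paper = 6.
booklets enters the basis when its profit ≥ yᵀa₃ = 2·3 + 6·3 = 24.

24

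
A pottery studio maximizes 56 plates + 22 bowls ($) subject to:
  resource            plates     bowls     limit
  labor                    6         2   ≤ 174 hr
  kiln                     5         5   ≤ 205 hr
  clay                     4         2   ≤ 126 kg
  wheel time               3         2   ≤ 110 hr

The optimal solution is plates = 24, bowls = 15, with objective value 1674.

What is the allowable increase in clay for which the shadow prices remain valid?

2

Binding constraints: labor, clay. The basis is B = [[6,2],[4,2]] with det 4.
Per unit increase in clay, x* moves by d = (-0.5, 1.5).
The basis stays optimal until kiln becomes binding; allowable increase = 2 kg.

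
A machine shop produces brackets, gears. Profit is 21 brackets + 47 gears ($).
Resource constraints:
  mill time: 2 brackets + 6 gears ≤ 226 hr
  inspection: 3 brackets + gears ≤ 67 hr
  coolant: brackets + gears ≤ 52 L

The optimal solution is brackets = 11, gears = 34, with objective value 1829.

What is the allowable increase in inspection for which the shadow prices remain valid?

28

Binding constraints: mill time, inspection. The basis is B = [[2,6],[3,1]] with det -16.
Per unit increase in inspection, x* moves by d = (0.375, -0.125).
The basis stays optimal until coolant becomes binding; allowable increase = 28 hr.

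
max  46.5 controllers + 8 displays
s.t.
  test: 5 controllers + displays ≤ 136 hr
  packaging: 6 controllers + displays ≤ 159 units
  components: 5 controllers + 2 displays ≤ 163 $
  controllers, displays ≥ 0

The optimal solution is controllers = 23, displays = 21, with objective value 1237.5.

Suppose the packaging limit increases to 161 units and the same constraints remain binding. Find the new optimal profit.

Check each constraint at x*: test 136/136 (tight); packaging 159/159 (tight); components 157/163 (slack 6).
Since components is not tight, its dual is 0.
From A_Bᵀ y = c: 5·y_test + 6·y_packaging = 46.5; 1·y_test + 1·y_packaging = 8.
→ y_test = 1.5 and y_packaging = 6.5.
Δz = y_packaging·Δb = 6.5 × (2) = 13, so new z* = 1237.5 + 13 = 1250.5.

1250.5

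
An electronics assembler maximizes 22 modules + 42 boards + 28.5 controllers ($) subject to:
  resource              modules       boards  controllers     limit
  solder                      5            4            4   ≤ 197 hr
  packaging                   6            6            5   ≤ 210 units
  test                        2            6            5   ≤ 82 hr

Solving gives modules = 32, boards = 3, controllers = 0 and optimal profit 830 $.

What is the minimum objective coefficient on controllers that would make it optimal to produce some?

At the optimum: solder uses 172 of 197 (slack = 25); packaging uses 210 of 210 (binding); test uses 82 of 82 (binding).
Since solder is not tight, its dual is 0.
The binding rows give the dual system: 6·y_packaging + 2·y_test = 22 and 6·y_packaging + 6·y_test = 42.
This yields shadow prices y_packaging = 2, y_test = 5.
controllers enters the basis when its profit ≥ yᵀa₃ = 2·5 + 5·5 = 35.

35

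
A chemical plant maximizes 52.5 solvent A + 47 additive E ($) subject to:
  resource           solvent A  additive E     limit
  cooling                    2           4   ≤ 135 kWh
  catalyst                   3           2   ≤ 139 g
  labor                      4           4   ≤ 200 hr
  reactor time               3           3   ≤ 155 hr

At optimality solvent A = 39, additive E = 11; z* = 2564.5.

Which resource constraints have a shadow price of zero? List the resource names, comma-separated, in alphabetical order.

cooling: 122/135 (slack 13)
catalyst: 139/139 (binding)
labor: 200/200 (binding)
reactor time: 150/155 (slack 5)
By complementary slackness, a constraint with positive slack has shadow price 0 → cooling, reactor time.

cooling, reactor time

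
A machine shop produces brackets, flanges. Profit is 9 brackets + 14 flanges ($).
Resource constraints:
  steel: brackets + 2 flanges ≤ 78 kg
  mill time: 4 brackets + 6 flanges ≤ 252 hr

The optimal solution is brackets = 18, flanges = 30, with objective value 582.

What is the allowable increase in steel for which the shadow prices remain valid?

Binding constraints: steel, mill time. The basis is B = [[1,2],[4,6]] with det -2.
Per unit increase in steel, x* moves by d = (-3, 2).
The basis stays optimal until brackets reaches 0; allowable increase = 6 kg.

6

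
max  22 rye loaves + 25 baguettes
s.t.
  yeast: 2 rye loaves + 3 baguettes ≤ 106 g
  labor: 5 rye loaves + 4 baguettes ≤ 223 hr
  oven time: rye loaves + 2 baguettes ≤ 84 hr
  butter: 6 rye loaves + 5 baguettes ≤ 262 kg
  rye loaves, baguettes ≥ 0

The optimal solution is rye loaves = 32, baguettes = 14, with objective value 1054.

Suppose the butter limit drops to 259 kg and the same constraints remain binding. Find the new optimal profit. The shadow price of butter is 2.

1048

Δb = -3, so new z* = 1054 + (2)·(-3) = 1054 − 6 = 1048.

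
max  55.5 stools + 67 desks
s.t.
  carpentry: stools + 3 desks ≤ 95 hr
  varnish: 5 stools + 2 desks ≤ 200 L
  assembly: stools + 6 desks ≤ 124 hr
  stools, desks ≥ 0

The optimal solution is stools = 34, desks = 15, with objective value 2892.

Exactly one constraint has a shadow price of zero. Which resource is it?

carpentry

carpentry: 79/95 (slack 16)
varnish: 200/200 (binding)
assembly: 124/124 (binding)
By complementary slackness, a constraint with positive slack has shadow price 0 → carpentry.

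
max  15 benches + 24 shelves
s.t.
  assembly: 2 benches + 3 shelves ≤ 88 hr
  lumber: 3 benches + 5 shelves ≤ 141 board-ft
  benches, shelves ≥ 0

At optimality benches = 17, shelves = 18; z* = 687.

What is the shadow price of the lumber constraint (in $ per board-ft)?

3

At the optimum: assembly uses 88 of 88 (binding); lumber uses 141 of 141 (binding).
From A_Bᵀ y = c: 2·y_assembly + 3·y_lumber = 15; 3·y_assembly + 5·y_lumber = 24.
Solving: y_assembly = 3, y_lumber = 3.
Shadow price of lumber = 3.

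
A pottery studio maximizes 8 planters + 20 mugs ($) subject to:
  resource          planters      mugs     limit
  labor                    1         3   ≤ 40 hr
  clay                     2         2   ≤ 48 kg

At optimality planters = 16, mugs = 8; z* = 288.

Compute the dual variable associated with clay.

Check each constraint at x*: labor 40/40 (tight); clay 48/48 (tight).
From A_Bᵀ y = c: 1·y_labor + 2·y_clay = 8; 3·y_labor + 2·y_clay = 20.
This yields shadow prices y_labor = 6, y_clay = 1.
Shadow price of clay = 1.

1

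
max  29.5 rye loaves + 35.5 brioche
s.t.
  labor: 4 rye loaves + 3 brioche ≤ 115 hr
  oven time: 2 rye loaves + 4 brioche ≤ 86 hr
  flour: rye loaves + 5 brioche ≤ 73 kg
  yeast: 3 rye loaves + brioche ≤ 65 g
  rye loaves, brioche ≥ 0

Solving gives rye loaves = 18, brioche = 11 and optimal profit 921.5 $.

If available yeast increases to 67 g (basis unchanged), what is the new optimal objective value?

Binding: flour and yeast. Non-binding: labor (10 unused), oven time (6 unused).
Since labor, oven time are not tight, their duals are 0.
The binding rows give the dual system: 1·y_flour + 3·y_yeast = 29.5 and 5·y_flour + 1·y_yeast = 35.5.
Solving: y_flour = 5.5, y_yeast = 8.
Δz = y_yeast·Δb = 8 × (2) = 16, so new z* = 921.5 + 16 = 937.5.

937.5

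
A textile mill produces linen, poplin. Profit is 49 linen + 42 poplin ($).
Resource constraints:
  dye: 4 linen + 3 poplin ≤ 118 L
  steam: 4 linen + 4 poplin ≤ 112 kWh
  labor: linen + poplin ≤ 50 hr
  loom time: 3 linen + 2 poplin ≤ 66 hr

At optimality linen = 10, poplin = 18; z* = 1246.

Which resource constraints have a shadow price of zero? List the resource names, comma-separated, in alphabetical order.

dye: 94/118 (slack 24)
steam: 112/112 (binding)
labor: 28/50 (slack 22)
loom time: 66/66 (binding)
By complementary slackness, a constraint with positive slack has shadow price 0 → dye, labor.

dye, labor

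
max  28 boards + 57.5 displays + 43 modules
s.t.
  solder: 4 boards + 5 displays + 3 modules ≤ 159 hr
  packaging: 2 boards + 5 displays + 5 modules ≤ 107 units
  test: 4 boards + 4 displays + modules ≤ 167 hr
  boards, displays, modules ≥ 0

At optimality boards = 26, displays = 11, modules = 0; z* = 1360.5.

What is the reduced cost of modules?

At the optimum: solder uses 159 of 159 (binding); packaging uses 107 of 107 (binding); test uses 148 of 167 (slack = 19).
Slack constraints have shadow price 0 (complementary slackness).
From A_Bᵀ y = c: 4·y_solder + 2·y_packaging = 28; 5·y_solder + 5·y_packaging = 57.5.
This yields shadow prices y_solder = 2.5, y_packaging = 9.
Reduced cost of modules: c₃ − yᵀa₃ = 43 − (2.5·3 + 9·5) = 43 − 52.5 = -9.5.

-9.5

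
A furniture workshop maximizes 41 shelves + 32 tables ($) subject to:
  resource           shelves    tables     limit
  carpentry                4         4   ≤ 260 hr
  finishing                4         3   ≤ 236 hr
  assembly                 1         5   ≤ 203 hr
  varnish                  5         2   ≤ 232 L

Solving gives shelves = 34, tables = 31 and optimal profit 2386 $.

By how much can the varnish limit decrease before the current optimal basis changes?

10.5

Binding constraints: carpentry, varnish. The basis is B = [[4,4],[5,2]] with det -12.
Per unit decrease in varnish, x* moves by d = (-0.3333, 0.3333).
The basis stays optimal until assembly becomes binding; allowable decrease = 10.5 L.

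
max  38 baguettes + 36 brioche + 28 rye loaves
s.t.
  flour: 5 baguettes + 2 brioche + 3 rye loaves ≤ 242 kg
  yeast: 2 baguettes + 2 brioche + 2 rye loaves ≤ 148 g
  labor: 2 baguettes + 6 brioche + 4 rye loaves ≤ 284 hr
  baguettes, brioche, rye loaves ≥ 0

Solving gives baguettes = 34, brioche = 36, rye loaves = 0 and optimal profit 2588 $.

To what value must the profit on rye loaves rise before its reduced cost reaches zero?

At the optimum: flour uses 242 of 242 (binding); yeast uses 140 of 148 (slack = 8); labor uses 284 of 284 (binding).
Since yeast is not tight, its dual is 0.
Dual feasibility on the basic columns requires 5·y_flour + 2·y_labor = 38, 2·y_flour + 6·y_labor = 36.
Solving: y_flour = 6, y_labor = 4.
rye loaves enters the basis when its profit ≥ yᵀa₃ = 6·3 + 4·4 = 34.

34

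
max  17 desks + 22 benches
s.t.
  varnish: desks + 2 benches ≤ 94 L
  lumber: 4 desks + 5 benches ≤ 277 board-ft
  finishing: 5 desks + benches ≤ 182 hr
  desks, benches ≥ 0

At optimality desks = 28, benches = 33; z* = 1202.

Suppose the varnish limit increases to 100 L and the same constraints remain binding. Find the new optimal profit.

1208

Check each constraint at x*: varnish 94/94 (tight); lumber 277/277 (tight); finishing 173/182 (slack 9).
Since finishing is not tight, its dual is 0.
Dual feasibility on the basic columns requires 1·y_varnish + 4·y_lumber = 17, 2·y_varnish + 5·y_lumber = 22.
Solving: y_varnish = 1, y_lumber = 4.
Δz = y_varnish·Δb = 1 × (6) = 6, so new z* = 1202 + 6 = 1208.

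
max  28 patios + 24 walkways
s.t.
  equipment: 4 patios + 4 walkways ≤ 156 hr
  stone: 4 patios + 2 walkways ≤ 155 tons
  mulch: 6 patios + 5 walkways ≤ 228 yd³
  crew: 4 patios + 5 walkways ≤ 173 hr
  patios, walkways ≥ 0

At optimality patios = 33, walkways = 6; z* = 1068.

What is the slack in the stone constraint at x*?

11

stone used = 4·33 + 2·6 = 144; slack = 155 − 144 = 11.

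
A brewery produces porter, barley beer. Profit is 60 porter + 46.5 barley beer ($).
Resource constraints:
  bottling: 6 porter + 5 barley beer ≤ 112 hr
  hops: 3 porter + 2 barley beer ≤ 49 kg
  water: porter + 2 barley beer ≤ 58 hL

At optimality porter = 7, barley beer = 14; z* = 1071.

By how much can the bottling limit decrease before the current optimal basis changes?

Binding constraints: bottling, hops. The basis is B = [[6,5],[3,2]] with det -3.
Per unit decrease in bottling, x* moves by d = (0.6667, -1).
The basis stays optimal until barley beer reaches 0; allowable decrease = 14 hr.

14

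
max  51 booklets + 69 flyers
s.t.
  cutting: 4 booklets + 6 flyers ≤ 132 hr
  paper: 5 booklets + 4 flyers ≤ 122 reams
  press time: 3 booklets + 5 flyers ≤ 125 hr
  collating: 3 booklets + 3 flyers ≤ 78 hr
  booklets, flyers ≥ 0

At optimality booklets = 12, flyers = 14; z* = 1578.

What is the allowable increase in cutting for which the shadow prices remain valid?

Binding constraints: cutting, collating. The basis is B = [[4,6],[3,3]] with det -6.
Per unit increase in cutting, x* moves by d = (-0.5, 0.5).
The basis stays optimal until press time becomes binding; allowable increase = 19 hr.

19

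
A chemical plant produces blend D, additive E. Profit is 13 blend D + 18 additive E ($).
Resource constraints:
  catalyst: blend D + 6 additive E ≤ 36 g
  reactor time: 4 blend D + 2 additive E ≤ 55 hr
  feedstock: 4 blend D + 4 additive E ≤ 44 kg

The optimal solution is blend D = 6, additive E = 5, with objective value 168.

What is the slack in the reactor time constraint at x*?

21

reactor time used = 4·6 + 2·5 = 34; slack = 55 − 34 = 21.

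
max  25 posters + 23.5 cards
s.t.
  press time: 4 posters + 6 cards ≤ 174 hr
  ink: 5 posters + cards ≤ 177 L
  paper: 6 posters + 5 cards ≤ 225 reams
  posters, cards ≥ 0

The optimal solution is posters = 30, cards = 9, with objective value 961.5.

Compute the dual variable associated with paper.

Binding: press time and paper. Non-binding: ink (18 unused).
Slack constraints have shadow price 0 (complementary slackness).
The binding rows give the dual system: 4·y_press time + 6·y_paper = 25 and 6·y_press time + 5·y_paper = 23.5.
This yields shadow prices y_press time = 1, y_paper = 3.5.
Shadow price of paper = 3.5.

3.5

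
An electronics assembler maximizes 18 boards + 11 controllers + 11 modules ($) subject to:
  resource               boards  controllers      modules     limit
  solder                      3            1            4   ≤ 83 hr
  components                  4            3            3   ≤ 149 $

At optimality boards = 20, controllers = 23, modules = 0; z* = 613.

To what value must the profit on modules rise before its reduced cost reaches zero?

17

Check each constraint at x*: solder 83/83 (tight); components 149/149 (tight).
From A_Bᵀ y = c: 3·y_solder + 4·y_components = 18; 1·y_solder + 3·y_components = 11.
This yields shadow prices y_solder = 2, y_components = 3.
modules enters the basis when its profit ≥ yᵀa₃ = 2·4 + 3·3 = 17.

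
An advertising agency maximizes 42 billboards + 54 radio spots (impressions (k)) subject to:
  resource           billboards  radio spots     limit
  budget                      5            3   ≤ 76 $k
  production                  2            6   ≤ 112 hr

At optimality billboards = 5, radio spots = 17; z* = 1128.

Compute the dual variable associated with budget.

6

At the optimum: budget uses 76 of 76 (binding); production uses 112 of 112 (binding).
Dual feasibility on the basic columns requires 5·y_budget + 2·y_production = 42, 3·y_budget + 6·y_production = 54.
→ y_budget = 6 and y_production = 6.
Shadow price of budget = 6.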